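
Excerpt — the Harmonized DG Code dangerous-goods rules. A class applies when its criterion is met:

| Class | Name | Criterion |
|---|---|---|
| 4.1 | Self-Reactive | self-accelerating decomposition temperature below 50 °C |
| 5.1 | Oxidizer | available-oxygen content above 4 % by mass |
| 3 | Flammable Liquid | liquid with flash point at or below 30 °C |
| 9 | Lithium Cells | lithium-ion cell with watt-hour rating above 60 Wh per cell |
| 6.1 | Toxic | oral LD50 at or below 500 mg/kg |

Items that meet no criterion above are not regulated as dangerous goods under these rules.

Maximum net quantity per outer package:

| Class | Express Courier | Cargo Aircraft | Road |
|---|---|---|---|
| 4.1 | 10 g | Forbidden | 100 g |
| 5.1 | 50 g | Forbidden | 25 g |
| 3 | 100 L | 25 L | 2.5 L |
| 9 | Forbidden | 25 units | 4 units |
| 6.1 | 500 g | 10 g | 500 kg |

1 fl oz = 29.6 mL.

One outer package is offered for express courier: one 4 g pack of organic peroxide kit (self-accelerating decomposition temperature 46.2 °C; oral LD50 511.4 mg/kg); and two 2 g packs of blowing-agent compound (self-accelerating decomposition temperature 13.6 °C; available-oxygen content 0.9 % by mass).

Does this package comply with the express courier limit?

Self-accelerating decomposition temperature 46.2 °C meets the Class 4.1 criterion (Self-Reactive), so the organic peroxide kit is Class 4.1.
Blowing-agent compound: self-accelerating decomposition temperature 13.6 °C < 50 °C → Class 4.1 (Self-Reactive).
Total Class 4.1: 4 g + (two 2 g packs = 4 g) = 8 g.
8 g is within the express courier limit of 10 g for Class 4.1.

Yes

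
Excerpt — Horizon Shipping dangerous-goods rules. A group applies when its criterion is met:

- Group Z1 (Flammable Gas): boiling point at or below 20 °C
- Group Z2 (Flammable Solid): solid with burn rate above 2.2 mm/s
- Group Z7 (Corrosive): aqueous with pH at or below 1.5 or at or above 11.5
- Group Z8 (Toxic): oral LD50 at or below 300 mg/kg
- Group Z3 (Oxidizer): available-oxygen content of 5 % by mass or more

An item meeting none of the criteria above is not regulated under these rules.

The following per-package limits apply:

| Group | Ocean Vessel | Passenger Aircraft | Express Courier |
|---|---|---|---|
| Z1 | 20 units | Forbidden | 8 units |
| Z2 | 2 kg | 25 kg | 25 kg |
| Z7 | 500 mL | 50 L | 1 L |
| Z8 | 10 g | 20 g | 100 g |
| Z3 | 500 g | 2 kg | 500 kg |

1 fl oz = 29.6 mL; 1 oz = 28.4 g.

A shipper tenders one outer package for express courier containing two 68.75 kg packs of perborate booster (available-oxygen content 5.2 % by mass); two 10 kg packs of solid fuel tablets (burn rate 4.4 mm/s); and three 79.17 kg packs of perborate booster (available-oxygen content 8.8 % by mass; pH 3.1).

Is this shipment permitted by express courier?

Available-oxygen content 5.2 % by mass meets the Group Z3 criterion (Oxidizer), so the perborate booster is Group Z3.
Burn rate 4.4 mm/s meets the Group Z2 criterion (Flammable Solid), so the solid fuel tablets are Group Z2.
The perborate booster has available-oxygen content 8.8 % by mass, which is ≥ 5 % by mass, so it is Group Z3 (Oxidizer).
Group Z2 quantity: two 10 kg packs = 20 kg.
That is within the Group Z2 express courier limit of 25 kg.
Group Z3 net quantity: (two 68.75 kg packs = 137.5 kg) + (three 79.17 kg packs = 237.51 kg) = 375.01 kg.
375.01 kg ≤ 500 kg (express courier limit, Group Z3) — within limit.
Every hazard group is within its express courier limit and no segregation rule is violated.

Yes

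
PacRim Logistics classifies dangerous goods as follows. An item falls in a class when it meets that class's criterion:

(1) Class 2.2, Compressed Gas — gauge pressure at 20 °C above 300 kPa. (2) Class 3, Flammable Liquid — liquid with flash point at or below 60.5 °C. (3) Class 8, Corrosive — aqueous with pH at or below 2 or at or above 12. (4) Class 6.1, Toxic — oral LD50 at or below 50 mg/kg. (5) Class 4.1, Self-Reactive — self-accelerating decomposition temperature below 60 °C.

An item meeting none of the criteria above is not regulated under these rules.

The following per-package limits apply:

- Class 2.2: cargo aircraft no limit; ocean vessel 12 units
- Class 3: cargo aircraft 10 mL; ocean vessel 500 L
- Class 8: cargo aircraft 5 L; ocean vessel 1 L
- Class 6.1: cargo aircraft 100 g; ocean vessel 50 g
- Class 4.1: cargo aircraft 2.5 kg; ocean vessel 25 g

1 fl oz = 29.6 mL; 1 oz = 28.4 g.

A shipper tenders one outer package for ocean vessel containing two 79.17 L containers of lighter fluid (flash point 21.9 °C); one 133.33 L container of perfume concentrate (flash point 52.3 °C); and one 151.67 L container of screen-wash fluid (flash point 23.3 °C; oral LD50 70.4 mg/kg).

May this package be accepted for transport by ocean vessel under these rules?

Yes

The lighter fluid has flash point 21.9 °C, which is ≤ 60.5 °C, so it is Class 3 (Flammable Liquid).
Perfume concentrate: flash point 52.3 °C ≤ 60.5 °C → Class 3 (Flammable Liquid).
Flash point 23.3 °C meets the Class 3 criterion (Flammable Liquid), so the screen-wash fluid is Class 3.
Total Class 3: (two 79.17 L containers = 158.34 L) + 133.33 L + 151.67 L = 443.34 L.
443.34 L is within the ocean vessel limit of 500 L for Class 3.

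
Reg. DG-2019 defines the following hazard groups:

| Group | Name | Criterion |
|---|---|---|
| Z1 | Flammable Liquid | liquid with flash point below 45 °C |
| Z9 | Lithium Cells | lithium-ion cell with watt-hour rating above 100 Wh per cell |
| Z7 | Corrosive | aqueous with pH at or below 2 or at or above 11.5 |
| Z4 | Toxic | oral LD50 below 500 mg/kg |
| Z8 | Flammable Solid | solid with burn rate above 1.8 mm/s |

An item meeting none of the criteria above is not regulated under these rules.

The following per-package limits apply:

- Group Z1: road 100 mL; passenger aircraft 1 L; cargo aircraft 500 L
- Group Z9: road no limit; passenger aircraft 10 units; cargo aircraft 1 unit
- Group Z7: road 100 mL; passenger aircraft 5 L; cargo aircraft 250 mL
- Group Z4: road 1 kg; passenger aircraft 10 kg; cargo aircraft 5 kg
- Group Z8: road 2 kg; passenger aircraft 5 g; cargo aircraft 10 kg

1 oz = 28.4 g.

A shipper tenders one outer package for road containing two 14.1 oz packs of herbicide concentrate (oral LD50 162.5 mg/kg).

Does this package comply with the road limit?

Oral LD50 162.5 mg/kg meets the Group Z4 criterion (Toxic), so the herbicide concentrate is Group Z4.
Group Z4 quantity: two 14.1 oz packs = 800.88 g.
800.88 g ≤ 1 kg (road limit, Group Z4) — within limit.

Yes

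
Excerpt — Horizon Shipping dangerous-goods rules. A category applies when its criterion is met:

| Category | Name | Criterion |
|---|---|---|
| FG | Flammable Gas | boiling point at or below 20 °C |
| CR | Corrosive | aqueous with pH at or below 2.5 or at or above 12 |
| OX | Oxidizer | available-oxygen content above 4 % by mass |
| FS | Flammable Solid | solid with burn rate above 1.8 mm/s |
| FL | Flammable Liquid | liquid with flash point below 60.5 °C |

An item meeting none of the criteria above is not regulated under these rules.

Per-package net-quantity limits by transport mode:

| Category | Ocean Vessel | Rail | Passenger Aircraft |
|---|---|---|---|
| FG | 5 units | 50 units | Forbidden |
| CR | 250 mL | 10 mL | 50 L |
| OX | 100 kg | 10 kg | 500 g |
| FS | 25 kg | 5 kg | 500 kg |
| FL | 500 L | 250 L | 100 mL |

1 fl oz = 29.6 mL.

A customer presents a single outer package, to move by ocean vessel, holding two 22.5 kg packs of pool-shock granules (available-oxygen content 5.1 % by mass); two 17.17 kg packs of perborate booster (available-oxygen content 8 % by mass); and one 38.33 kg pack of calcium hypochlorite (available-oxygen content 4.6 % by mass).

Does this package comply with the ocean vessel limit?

Available-oxygen content 5.1 % by mass meets the Category OX criterion (Oxidizer), so the pool-shock granules are Category OX.
The perborate booster has available-oxygen content 8 % by mass, which is > 4 % by mass, so it is Category OX (Oxidizer).
With available-oxygen content 4.6 % by mass (> 4 % by mass), the calcium hypochlorite falls in Category OX.
Total Category OX: (two 22.5 kg packs = 45 kg) + (two 17.17 kg packs = 34.34 kg) + 38.33 kg = 117.67 kg.
That exceeds the Category OX ocean vessel limit of 100 kg.

No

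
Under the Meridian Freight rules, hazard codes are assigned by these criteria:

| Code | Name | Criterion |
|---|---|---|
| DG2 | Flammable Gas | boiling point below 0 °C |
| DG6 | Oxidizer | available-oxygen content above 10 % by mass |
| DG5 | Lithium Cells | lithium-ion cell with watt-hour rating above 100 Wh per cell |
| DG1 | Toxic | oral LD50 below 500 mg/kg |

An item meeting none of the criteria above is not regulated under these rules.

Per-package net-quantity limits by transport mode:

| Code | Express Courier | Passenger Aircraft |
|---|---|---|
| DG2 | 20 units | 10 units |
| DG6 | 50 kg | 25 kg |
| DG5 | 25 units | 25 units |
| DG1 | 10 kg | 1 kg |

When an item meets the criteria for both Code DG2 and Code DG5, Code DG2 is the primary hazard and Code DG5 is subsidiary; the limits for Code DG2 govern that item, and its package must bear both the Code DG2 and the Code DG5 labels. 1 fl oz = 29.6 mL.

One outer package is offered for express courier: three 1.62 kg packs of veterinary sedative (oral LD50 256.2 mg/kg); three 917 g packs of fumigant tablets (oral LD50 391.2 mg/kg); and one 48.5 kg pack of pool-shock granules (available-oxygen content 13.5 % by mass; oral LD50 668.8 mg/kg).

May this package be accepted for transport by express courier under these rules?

Yes

The veterinary sedative has oral LD50 256.2 mg/kg, which is < 500 mg/kg, so it is Code DG1 (Toxic).
The fumigant tablets have oral LD50 391.2 mg/kg, which is < 500 mg/kg, so they are Code DG1 (Toxic).
Available-oxygen content 13.5 % by mass meets the Code DG6 criterion (Oxidizer), so the pool-shock granules are Code DG6.
Code DG1 net quantity: (three 1.62 kg packs = 4.86 kg) + (three 917 g packs = 2.751 kg) = 7.611 kg.
7.611 kg ≤ 10 kg (express courier limit, Code DG1) — within limit.
Code DG6 quantity: 48.5 kg.
That is within the Code DG6 express courier limit of 50 kg.
Every hazard code is within its express courier limit and no segregation rule is violated.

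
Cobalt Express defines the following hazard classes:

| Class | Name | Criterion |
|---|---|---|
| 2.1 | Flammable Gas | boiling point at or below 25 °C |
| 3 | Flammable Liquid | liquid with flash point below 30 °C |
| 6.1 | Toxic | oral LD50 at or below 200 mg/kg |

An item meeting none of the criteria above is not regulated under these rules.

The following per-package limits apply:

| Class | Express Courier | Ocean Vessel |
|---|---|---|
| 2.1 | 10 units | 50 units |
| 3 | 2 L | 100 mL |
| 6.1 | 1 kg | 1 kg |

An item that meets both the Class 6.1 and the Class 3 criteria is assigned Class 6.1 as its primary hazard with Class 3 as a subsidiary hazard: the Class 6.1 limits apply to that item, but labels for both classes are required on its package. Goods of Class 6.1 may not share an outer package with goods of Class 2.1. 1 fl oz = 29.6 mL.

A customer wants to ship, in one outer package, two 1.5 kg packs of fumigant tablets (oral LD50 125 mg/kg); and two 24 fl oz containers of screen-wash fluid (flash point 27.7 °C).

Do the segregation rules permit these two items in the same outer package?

Fumigant tablets: oral LD50 125 mg/kg ≤ 200 mg/kg → Class 6.1 (Toxic).
With flash point 27.7 °C (< 30 °C), the screen-wash fluid falls in Class 3.
No segregation rule bars Class 6.1 with Class 3.

Yes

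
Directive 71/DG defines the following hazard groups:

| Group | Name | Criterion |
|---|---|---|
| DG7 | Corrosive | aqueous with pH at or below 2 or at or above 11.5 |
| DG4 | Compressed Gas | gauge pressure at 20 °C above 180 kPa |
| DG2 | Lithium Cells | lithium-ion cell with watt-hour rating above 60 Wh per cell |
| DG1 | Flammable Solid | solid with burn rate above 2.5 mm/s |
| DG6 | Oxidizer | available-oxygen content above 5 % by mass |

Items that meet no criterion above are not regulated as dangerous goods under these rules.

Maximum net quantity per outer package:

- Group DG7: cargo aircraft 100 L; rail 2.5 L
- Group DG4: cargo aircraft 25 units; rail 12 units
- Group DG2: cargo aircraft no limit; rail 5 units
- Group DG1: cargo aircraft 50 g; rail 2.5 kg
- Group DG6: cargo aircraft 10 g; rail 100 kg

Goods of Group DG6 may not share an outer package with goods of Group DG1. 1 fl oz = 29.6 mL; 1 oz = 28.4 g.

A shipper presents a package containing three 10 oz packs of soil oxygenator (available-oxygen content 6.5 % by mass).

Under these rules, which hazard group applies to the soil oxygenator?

Group DG6

Soil oxygenator: available-oxygen content 6.5 % by mass > 5 % by mass → Group DG6 (Oxidizer).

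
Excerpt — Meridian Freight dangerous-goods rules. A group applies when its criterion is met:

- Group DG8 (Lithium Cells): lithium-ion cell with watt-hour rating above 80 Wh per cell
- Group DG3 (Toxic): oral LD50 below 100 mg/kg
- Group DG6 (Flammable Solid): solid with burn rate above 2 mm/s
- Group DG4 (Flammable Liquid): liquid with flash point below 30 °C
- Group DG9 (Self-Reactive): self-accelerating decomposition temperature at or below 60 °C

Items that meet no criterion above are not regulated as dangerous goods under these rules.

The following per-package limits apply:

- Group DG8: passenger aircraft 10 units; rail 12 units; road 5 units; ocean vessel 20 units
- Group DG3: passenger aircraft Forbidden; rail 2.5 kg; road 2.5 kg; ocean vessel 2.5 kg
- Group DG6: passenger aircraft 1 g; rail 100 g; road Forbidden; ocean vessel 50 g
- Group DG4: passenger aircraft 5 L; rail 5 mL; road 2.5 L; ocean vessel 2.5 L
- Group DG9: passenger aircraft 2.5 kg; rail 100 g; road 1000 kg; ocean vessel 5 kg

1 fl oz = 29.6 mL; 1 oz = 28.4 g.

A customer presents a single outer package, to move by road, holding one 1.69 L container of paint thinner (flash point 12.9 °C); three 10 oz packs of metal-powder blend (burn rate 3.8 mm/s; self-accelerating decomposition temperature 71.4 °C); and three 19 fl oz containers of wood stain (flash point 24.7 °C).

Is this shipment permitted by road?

The paint thinner has flash point 12.9 °C, which is < 30 °C, so it is Group DG4 (Flammable Liquid).
The metal-powder blend has burn rate 3.8 mm/s, which is > 2 mm/s, so it is Group DG6 (Flammable Solid).
Wood stain: flash point 24.7 °C < 30 °C → Group DG4 (Flammable Liquid).
Group DG4 net quantity: 1.69 L + (three 19 fl oz containers = 1687.2 mL) = 3377.2 mL.
That exceeds the Group DG4 road limit of 2.5 L.
Group DG6 quantity: three 10 oz packs = 852 g.
By road, Group DG6 is Forbidden regardless of quantity.

No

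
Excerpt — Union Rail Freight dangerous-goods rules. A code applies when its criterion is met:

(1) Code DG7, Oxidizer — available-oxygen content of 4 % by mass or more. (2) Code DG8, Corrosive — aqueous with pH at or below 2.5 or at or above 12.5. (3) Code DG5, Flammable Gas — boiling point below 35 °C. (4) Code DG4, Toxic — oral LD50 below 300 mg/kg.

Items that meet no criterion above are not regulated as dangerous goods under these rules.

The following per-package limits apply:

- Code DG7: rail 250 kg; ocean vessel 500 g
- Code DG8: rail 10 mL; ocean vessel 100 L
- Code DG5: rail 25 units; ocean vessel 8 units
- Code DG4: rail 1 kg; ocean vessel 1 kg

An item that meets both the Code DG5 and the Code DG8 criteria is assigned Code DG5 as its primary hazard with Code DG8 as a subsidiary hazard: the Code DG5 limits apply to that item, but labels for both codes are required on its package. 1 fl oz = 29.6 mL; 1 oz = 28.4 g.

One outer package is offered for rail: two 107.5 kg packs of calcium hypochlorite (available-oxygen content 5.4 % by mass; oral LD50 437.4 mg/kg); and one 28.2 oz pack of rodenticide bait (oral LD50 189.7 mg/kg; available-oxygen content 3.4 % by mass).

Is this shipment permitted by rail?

Yes

The calcium hypochlorite has available-oxygen content 5.4 % by mass, which is ≥ 4 % by mass, so it is Code DG7 (Oxidizer).
Rodenticide bait: oral LD50 189.7 mg/kg < 300 mg/kg → Code DG4 (Toxic).
Code DG7 quantity: two 107.5 kg packs = 215 kg.
215 kg ≤ 250 kg (rail limit, Code DG7) — within limit.
Code DG4 quantity: one 28.2 oz pack = 800.88 g.
800.88 g is within the rail limit of 1 kg for Code DG4.
Every hazard code is within its rail limit and no segregation rule is violated.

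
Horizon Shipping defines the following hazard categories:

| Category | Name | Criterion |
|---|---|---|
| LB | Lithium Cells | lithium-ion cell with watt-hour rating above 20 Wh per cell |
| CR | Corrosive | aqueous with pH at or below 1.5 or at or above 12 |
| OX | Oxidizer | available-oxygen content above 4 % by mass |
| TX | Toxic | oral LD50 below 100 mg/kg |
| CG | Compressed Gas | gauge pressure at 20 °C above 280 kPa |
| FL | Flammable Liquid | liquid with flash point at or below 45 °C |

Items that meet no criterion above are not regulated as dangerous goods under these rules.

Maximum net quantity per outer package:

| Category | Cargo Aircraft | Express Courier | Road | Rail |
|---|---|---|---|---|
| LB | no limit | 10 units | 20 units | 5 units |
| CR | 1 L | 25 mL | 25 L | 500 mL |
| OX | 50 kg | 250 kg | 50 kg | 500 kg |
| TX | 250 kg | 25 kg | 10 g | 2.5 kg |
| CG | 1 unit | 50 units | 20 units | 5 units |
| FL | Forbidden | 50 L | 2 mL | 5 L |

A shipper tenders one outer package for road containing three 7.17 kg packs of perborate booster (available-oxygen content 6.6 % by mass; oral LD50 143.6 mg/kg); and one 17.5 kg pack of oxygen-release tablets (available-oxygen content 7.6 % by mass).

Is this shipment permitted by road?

Perborate booster: available-oxygen content 6.6 % by mass > 4 % by mass → Category OX (Oxidizer).
Oxygen-release tablets: available-oxygen content 7.6 % by mass > 4 % by mass → Category OX (Oxidizer).
Total Category OX: (three 7.17 kg packs = 21.51 kg) + 17.5 kg = 39.01 kg.
39.01 kg ≤ 50 kg (road limit, Category OX) — within limit.

Yes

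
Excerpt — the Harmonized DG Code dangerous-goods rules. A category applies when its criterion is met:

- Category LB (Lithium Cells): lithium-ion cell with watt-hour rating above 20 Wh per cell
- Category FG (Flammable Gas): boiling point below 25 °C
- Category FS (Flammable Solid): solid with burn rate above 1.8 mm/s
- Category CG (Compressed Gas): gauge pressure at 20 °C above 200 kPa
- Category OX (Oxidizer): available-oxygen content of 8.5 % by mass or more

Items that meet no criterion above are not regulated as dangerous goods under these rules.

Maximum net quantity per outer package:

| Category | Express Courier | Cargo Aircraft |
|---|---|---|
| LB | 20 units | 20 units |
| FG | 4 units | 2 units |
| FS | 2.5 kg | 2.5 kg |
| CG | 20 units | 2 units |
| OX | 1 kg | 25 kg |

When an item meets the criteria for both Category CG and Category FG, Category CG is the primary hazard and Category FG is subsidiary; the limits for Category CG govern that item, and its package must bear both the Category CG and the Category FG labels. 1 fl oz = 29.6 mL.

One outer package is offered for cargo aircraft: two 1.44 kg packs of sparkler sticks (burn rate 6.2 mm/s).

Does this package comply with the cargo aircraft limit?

Burn rate 6.2 mm/s meets the Category FS criterion (Flammable Solid), so the sparkler sticks are Category FS.
Category FS quantity: two 1.44 kg packs = 2.88 kg.
2.88 kg exceeds the cargo aircraft limit of 2.5 kg for Category FS.

No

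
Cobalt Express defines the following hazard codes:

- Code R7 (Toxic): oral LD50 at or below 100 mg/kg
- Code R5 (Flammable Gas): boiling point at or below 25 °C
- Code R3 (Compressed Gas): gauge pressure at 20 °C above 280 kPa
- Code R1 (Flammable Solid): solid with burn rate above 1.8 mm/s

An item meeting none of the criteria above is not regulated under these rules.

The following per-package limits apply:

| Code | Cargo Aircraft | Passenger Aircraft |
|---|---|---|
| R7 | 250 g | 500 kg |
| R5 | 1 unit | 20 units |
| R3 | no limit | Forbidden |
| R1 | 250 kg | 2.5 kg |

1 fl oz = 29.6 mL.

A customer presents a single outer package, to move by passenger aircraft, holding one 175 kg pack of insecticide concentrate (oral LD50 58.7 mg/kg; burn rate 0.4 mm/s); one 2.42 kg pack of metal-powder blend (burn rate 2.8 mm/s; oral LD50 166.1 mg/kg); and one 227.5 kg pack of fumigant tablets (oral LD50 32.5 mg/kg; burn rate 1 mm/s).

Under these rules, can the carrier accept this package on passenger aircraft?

The insecticide concentrate has oral LD50 58.7 mg/kg, which is ≤ 100 mg/kg, so it is Code R7 (Toxic).
Metal-powder blend: burn rate 2.8 mm/s > 1.8 mm/s → Code R1 (Flammable Solid).
With oral LD50 32.5 mg/kg (≤ 100 mg/kg), the fumigant tablets fall in Code R7.
Total Code R7: 175 kg + 227.5 kg = 402.5 kg.
That is within the Code R7 passenger aircraft limit of 500 kg.
Code R1 quantity: 2.42 kg.
That is within the Code R1 passenger aircraft limit of 2.5 kg.
Every hazard code is within its passenger aircraft limit and no segregation rule is violated.

Yes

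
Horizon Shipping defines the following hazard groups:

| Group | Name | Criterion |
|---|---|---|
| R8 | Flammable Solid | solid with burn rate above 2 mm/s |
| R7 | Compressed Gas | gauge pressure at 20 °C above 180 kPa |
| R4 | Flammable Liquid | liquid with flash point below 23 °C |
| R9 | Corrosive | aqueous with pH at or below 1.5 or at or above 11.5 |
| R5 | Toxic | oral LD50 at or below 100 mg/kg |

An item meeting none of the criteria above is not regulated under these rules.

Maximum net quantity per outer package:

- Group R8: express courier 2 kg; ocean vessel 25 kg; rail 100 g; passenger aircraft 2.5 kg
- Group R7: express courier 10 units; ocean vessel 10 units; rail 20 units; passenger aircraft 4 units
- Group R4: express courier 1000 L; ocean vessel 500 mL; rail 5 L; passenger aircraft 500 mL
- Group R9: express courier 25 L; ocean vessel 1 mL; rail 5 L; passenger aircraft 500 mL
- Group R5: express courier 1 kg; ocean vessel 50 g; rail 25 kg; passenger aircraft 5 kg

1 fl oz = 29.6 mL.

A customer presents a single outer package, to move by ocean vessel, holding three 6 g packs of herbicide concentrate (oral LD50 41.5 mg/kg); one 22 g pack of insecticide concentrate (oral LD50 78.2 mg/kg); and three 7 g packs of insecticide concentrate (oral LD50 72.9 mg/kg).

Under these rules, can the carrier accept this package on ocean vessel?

No

Oral LD50 41.5 mg/kg meets the Group R5 criterion (Toxic), so the herbicide concentrate is Group R5.
With oral LD50 78.2 mg/kg (≤ 100 mg/kg), the insecticide concentrate falls in Group R5.
The insecticide concentrate has oral LD50 72.9 mg/kg, which is ≤ 100 mg/kg, so it is Group R5 (Toxic).
Group R5 net quantity: (three 6 g packs = 18 g) + 22 g + (three 7 g packs = 21 g) = 61 g.
61 g exceeds the ocean vessel limit of 50 g for Group R5.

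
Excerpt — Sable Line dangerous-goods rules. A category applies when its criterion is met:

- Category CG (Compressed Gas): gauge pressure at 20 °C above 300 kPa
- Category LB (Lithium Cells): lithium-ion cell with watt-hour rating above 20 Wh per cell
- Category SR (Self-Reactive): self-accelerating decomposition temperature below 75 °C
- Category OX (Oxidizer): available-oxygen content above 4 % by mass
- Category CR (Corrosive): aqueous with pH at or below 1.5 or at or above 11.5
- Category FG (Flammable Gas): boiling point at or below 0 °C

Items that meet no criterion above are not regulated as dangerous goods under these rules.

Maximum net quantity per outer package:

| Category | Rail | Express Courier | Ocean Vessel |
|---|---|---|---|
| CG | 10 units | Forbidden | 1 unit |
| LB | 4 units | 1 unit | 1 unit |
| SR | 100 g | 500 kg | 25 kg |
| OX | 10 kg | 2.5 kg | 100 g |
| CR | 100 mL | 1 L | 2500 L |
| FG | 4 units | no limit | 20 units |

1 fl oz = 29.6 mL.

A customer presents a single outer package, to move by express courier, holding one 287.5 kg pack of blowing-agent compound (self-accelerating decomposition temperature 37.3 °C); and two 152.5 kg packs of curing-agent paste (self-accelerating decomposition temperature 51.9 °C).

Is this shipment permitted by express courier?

No

With self-accelerating decomposition temperature 37.3 °C (< 75 °C), the blowing-agent compound falls in Category SR.
Curing-agent paste: self-accelerating decomposition temperature 51.9 °C < 75 °C → Category SR (Self-Reactive).
Total Category SR: 287.5 kg + (two 152.5 kg packs = 305 kg) = 592.5 kg.
That exceeds the Category SR express courier limit of 500 kg.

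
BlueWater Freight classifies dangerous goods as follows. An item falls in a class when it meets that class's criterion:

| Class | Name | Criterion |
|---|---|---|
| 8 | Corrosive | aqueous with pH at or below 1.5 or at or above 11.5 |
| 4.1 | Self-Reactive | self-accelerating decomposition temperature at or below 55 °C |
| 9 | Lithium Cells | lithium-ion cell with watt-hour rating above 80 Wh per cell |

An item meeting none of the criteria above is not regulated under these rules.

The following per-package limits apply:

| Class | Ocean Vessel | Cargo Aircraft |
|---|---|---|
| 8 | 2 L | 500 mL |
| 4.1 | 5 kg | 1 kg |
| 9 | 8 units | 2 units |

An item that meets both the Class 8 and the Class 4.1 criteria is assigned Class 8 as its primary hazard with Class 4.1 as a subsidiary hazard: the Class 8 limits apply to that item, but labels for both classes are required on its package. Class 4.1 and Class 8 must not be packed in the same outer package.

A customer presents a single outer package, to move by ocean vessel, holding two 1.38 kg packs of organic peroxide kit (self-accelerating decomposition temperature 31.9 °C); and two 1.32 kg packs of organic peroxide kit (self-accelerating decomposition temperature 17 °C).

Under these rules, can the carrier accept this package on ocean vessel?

Organic peroxide kit: self-accelerating decomposition temperature 31.9 °C ≤ 55 °C → Class 4.1 (Self-Reactive).
Self-accelerating decomposition temperature 17 °C meets the Class 4.1 criterion (Self-Reactive), so the organic peroxide kit is Class 4.1.
Class 4.1 net quantity: (two 1.38 kg packs = 2.76 kg) + (two 1.32 kg packs = 2.64 kg) = 5.4 kg.
5.4 kg > 5 kg (ocean vessel limit, Class 4.1) — over the limit.

No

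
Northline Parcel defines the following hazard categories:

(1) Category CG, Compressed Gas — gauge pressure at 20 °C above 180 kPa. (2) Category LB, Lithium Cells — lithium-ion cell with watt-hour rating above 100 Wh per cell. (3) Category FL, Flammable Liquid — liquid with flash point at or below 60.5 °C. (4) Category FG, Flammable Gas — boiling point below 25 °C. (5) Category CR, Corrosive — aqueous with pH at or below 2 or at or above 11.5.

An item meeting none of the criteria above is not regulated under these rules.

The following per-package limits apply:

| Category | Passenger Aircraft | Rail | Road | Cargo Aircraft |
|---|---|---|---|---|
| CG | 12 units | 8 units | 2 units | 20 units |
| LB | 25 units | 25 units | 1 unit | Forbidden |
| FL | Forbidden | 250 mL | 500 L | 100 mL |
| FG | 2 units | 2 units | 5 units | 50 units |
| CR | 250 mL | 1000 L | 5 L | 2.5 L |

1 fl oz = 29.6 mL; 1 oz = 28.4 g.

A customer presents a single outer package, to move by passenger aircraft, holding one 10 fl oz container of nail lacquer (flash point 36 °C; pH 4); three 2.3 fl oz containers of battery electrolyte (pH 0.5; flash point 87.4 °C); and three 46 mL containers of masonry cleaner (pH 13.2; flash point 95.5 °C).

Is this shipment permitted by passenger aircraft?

Nail lacquer: flash point 36 °C ≤ 60.5 °C → Category FL (Flammable Liquid).
Battery electrolyte: pH 0.5 ≤ 2 → Category CR (Corrosive).
The masonry cleaner has pH 13.2, which is ≥ 11.5, so it is Category CR (Corrosive).
Category FL quantity: one 10 fl oz container = 296 mL.
By passenger aircraft, Category FL is Forbidden regardless of quantity.
Category CR net quantity: (three 2.3 fl oz containers = 204.24 mL) + (three 46 mL containers = 138 mL) = 342.24 mL.
That exceeds the Category CR passenger aircraft limit of 250 mL.

No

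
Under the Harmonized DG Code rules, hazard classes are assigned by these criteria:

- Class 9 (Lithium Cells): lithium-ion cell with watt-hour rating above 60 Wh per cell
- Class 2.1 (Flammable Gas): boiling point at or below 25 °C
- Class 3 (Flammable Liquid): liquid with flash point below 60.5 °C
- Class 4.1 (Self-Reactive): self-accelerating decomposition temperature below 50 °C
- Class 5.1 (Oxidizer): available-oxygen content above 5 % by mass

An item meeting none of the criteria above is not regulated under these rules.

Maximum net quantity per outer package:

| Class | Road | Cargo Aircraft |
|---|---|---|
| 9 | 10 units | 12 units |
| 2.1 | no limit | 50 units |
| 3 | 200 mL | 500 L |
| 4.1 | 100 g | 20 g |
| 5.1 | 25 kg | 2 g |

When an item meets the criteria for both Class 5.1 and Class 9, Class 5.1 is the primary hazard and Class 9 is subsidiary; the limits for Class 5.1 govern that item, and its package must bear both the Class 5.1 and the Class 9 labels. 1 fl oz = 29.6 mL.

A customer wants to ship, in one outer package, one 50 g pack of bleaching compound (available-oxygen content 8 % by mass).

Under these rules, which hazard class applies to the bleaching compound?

Class 5.1

With available-oxygen content 8 % by mass (> 5 % by mass), the bleaching compound falls in Class 5.1.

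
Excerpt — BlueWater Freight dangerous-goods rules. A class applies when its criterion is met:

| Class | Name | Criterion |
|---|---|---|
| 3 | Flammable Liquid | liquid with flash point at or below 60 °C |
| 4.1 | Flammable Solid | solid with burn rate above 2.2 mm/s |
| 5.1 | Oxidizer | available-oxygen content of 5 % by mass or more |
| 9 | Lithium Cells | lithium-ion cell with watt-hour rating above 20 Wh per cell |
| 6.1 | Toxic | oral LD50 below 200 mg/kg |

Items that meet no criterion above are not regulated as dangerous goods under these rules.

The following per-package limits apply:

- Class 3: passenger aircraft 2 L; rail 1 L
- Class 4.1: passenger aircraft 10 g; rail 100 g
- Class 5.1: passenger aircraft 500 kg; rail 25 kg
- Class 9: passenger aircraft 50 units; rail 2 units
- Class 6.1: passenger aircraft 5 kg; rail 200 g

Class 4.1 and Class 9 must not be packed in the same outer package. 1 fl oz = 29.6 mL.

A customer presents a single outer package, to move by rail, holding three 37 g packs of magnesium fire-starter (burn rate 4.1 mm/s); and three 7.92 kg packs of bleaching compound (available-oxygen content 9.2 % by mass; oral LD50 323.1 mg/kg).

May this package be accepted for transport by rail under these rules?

No

The magnesium fire-starter has burn rate 4.1 mm/s, which is > 2.2 mm/s, so it is Class 4.1 (Flammable Solid).
Available-oxygen content 9.2 % by mass meets the Class 5.1 criterion (Oxidizer), so the bleaching compound is Class 5.1.
Class 4.1 quantity: three 37 g packs = 111 g.
That exceeds the Class 4.1 rail limit of 100 g.
Class 5.1 quantity: three 7.92 kg packs = 23.76 kg.
That is within the Class 5.1 rail limit of 25 kg.
The segregation rule (Class 4.1 with Class 9) does not apply to Class 4.1 with Class 5.1.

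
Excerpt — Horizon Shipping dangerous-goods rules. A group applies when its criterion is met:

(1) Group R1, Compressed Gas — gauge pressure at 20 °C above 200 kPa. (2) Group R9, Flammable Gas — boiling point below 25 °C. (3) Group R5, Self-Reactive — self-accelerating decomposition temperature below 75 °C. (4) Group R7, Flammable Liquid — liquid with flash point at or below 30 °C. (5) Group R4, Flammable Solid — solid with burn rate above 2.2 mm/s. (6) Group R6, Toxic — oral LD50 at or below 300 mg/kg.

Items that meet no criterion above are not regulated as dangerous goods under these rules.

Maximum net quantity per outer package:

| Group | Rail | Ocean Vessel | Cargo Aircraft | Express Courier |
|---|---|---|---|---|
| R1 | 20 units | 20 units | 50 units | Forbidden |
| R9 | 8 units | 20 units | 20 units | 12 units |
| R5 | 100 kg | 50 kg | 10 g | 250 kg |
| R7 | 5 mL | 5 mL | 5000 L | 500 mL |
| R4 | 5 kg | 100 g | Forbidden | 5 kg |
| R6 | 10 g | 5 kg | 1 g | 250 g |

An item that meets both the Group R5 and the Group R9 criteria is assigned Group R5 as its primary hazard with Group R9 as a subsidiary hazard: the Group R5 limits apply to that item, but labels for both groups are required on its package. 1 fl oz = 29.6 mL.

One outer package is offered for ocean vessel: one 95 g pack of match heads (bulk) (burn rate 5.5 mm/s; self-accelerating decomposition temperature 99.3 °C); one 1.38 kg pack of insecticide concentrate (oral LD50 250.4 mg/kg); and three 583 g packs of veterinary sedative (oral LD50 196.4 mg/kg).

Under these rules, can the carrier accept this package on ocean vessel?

The match heads (bulk) have burn rate 5.5 mm/s, which is > 2.2 mm/s, so they are Group R4 (Flammable Solid).
The insecticide concentrate has oral LD50 250.4 mg/kg, which is ≤ 300 mg/kg, so it is Group R6 (Toxic).
The veterinary sedative has oral LD50 196.4 mg/kg, which is ≤ 300 mg/kg, so it is Group R6 (Toxic).
Group R6 net quantity: 1.38 kg + (three 583 g packs = 1.749 kg) = 3.129 kg.
That is within the Group R6 ocean vessel limit of 5 kg.
Group R4 quantity: 95 g.
95 g ≤ 100 g (ocean vessel limit, Group R4) — within limit.
Every hazard group is within its ocean vessel limit and no segregation rule is violated.

Yes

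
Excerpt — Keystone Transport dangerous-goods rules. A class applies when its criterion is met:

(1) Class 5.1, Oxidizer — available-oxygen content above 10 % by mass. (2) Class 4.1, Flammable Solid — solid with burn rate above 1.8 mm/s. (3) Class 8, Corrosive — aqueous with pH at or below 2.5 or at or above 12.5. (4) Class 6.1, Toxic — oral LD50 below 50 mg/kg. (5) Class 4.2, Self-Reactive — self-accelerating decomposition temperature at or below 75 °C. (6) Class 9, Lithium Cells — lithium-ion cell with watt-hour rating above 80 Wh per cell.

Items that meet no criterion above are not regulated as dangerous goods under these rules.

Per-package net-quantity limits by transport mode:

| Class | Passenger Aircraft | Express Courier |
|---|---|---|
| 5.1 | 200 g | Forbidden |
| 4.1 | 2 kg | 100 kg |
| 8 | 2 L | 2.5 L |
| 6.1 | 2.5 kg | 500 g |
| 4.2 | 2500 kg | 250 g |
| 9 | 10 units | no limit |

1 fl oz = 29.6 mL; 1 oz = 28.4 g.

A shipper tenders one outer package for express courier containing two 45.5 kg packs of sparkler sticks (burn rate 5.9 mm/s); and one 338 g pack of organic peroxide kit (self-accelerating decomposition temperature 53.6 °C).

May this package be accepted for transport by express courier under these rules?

No

The sparkler sticks have burn rate 5.9 mm/s, which is > 1.8 mm/s, so they are Class 4.1 (Flammable Solid).
Organic peroxide kit: self-accelerating decomposition temperature 53.6 °C ≤ 75 °C → Class 4.2 (Self-Reactive).
Class 4.2 quantity: 338 g.
338 g > 250 g (express courier limit, Class 4.2) — over the limit.
Class 4.1 quantity: two 45.5 kg packs = 91 kg.
91 kg is within the express courier limit of 100 kg for Class 4.1.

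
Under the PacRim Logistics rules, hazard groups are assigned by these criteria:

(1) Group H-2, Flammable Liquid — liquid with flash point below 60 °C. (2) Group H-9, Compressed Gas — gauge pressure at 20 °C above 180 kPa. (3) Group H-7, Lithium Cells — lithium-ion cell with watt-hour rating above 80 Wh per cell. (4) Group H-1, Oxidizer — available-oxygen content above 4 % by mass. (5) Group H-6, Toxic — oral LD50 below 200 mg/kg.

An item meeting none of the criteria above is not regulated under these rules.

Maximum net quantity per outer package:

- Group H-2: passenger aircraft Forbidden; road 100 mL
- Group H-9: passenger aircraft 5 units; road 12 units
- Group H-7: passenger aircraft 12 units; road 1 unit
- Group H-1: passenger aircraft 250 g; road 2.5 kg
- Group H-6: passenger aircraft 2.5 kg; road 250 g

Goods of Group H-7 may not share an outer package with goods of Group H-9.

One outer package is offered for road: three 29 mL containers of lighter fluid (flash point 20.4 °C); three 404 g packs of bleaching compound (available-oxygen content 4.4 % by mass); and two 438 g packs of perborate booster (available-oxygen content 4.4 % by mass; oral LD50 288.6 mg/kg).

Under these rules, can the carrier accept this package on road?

The lighter fluid has flash point 20.4 °C, which is < 60 °C, so it is Group H-2 (Flammable Liquid).
Bleaching compound: available-oxygen content 4.4 % by mass > 4 % by mass → Group H-1 (Oxidizer).
Available-oxygen content 4.4 % by mass meets the Group H-1 criterion (Oxidizer), so the perborate booster is Group H-1.
Group H-1 net quantity: (three 404 g packs = 1.212 kg) + (two 438 g packs = 876 g) = 2.088 kg.
2.088 kg ≤ 2.5 kg (road limit, Group H-1) — within limit.
Group H-2 quantity: three 29 mL containers = 87 mL.
87 mL is within the road limit of 100 mL for Group H-2.
The segregation rule (Group H-7 with Group H-9) does not apply to Group H-1 with Group H-2.
Every hazard group is within its road limit and no segregation rule is violated.

Yes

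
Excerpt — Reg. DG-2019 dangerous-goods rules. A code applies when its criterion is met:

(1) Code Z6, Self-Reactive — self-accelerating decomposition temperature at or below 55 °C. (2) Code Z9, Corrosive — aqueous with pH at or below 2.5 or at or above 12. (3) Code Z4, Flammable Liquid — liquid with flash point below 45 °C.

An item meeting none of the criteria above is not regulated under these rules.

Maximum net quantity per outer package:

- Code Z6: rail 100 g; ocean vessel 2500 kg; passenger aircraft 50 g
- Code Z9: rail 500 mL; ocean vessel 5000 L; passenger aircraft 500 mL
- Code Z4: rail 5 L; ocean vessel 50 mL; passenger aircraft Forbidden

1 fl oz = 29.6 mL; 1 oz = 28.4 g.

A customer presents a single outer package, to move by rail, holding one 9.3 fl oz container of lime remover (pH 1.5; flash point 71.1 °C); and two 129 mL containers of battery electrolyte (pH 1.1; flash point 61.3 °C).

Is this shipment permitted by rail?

No

pH 1.5 meets the Code Z9 criterion (Corrosive), so the lime remover is Code Z9.
pH 1.1 meets the Code Z9 criterion (Corrosive), so the battery electrolyte is Code Z9.
Code Z9 net quantity: (one 9.3 fl oz container = 275.28 mL) + (two 129 mL containers = 258 mL) = 533.28 mL.
533.28 mL exceeds the rail limit of 500 mL for Code Z9.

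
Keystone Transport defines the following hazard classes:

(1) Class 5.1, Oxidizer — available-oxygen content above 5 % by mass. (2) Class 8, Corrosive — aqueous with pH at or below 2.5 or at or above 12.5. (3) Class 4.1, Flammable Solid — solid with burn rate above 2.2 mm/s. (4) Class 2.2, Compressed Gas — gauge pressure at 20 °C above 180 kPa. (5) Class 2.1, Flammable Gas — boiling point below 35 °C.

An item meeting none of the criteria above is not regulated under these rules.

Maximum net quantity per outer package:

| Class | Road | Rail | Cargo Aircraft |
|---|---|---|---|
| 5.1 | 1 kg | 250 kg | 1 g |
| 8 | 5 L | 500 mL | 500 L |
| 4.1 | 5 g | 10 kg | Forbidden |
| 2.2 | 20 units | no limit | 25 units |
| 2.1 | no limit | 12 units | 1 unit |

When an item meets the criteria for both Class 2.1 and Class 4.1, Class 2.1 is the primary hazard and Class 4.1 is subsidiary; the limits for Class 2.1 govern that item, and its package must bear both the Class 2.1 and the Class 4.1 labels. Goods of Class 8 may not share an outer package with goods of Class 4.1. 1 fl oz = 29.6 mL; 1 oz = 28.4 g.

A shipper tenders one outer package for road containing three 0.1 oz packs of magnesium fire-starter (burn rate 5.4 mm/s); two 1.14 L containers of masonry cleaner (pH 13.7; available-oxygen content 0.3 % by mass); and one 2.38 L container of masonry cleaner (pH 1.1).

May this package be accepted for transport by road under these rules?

No

Burn rate 5.4 mm/s meets the Class 4.1 criterion (Flammable Solid), so the magnesium fire-starter is Class 4.1.
With pH 13.7 (≥ 12.5), the masonry cleaner falls in Class 8.
The masonry cleaner has pH 1.1, which is ≤ 2.5, so it is Class 8 (Corrosive).
Total Class 8: (two 1.14 L containers = 2.28 L) + 2.38 L = 4.66 L.
4.66 L ≤ 5 L (road limit, Class 8) — within limit.
Class 4.1 quantity: three 0.1 oz packs = 8.52 g.
That exceeds the Class 4.1 road limit of 5 g.
Class 8 and Class 4.1 may not share an outer package.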